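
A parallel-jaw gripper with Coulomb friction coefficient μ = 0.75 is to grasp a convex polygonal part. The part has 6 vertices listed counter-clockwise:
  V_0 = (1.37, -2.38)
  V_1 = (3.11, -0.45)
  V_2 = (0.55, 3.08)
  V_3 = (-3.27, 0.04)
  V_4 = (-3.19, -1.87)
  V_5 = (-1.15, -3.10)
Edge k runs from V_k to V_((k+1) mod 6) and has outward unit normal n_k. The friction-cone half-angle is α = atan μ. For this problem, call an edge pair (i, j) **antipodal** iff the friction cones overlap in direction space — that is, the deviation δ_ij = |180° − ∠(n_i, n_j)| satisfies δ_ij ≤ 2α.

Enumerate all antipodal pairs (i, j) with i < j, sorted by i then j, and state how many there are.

count = 7; pairs: (0,2), (0,3), (1,3), (1,4), (1,5), (2,4), (2,5)

α = atan 0.75 = 36.87°;  2α = 73.74°
n_0 = (+0.7427, -0.6696)
n_1 = (+0.8095, +0.5871)
n_2 = (-0.6227, +0.7825)
n_3 = (-0.9991, -0.0418)
n_4 = (-0.5163, -0.8564)
n_5 = (+0.2747, -0.9615)
  (0,1): δ = 102.01°  ·
  (0,2): δ = 9.45°  ✓
  (0,3): δ = 44.43°  ✓
  (0,4): δ = 100.95°  ·
  (0,5): δ = 147.98°  ·
  (1,2): δ = 87.44°  ·
  (1,3): δ = 33.55°  ✓
  (1,4): δ = 22.96°  ✓
  (1,5): δ = 70.00°  ✓
  (2,3): δ = 126.11°  ·
  (2,4): δ = 69.60°  ✓
  (2,5): δ = 22.57°  ✓
  (3,4): δ = 123.49°  ·
  (3,5): δ = 76.45°  ·
  (4,5): δ = 132.97°  ·
antipodal pairs: 7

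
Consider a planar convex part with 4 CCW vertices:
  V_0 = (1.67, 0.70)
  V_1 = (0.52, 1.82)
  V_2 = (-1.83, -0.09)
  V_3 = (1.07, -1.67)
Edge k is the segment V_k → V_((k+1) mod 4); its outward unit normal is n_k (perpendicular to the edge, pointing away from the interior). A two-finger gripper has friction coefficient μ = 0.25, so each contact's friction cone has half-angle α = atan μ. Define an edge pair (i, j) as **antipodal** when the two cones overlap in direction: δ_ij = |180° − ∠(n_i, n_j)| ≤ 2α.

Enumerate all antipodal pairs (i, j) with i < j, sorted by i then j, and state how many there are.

α = atan 0.25 = 14.04°;  2α = 28.07°
n_0 = (+0.6977, +0.7164)
n_1 = (-0.6307, +0.7760)
n_2 = (-0.4784, -0.8781)
n_3 = (+0.9694, -0.2454)
  (0,1): δ = 96.65°  ·
  (0,2): δ = 15.66°  ✓
  (0,3): δ = 120.04°  ·
  (1,2): δ = 67.69°  ·
  (1,3): δ = 36.69°  ·
  (2,3): δ = 75.62°  ·
antipodal pairs: 1

count = 1; pairs: (0,2)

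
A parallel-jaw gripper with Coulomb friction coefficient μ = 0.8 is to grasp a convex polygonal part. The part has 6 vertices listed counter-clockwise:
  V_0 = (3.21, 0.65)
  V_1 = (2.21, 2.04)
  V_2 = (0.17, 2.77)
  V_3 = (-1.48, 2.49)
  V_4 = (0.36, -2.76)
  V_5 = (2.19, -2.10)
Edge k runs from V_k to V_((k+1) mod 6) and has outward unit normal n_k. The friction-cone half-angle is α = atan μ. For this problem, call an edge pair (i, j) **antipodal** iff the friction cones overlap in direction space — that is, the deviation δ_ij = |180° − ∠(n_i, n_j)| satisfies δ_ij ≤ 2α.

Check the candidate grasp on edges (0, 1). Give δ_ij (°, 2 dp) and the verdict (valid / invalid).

δ = 145.42°, invalid

α = atan 0.8 = 38.66°;  2α = 77.32°
edge 0: e_0 = (-1.00, +1.39);  n_0 = (+0.8118, +0.5840)
edge 1: e_1 = (-2.04, +0.73);  n_1 = (+0.3369, +0.9415)
∠(n_0, n_1) = 34.58°
δ = |180° − 34.58°| = 145.42°
145.42° > 2α = 77.32°  →  invalid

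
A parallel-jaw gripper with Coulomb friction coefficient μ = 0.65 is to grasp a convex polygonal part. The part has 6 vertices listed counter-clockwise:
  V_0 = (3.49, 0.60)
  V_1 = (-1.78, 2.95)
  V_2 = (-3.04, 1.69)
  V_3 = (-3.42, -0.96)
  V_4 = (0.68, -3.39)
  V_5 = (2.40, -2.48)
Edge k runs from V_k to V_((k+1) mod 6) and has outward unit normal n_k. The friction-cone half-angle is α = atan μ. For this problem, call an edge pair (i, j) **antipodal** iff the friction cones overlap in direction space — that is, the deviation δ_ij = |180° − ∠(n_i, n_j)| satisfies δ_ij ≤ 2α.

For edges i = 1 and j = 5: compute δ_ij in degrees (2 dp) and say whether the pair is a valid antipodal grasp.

δ = 25.51°, valid

α = atan 0.65 = 33.02°;  2α = 66.05°
edge 1: e_1 = (-1.26, -1.26);  n_1 = (-0.7071, +0.7071)
edge 5: e_5 = (+1.09, +3.08);  n_5 = (+0.9427, -0.3336)
∠(n_1, n_5) = 154.49°
δ = |180° − 154.49°| = 25.51°
25.51° ≤ 2α = 66.05°  →  valid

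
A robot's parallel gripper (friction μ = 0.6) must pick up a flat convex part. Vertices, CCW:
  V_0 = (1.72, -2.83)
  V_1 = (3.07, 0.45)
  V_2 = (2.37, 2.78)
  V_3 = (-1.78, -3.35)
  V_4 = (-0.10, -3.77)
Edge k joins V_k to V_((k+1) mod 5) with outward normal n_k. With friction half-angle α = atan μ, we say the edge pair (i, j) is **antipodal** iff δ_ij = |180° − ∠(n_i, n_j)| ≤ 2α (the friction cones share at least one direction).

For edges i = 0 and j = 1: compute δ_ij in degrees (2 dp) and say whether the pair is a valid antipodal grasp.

α = atan 0.6 = 30.96°;  2α = 61.93°
edge 0: e_0 = (+1.35, +3.28);  n_0 = (+0.9247, -0.3806)
edge 1: e_1 = (-0.70, +2.33);  n_1 = (+0.9577, +0.2877)
∠(n_0, n_1) = 39.09°
δ = |180° − 39.09°| = 140.91°
140.91° > 2α = 61.93°  →  invalid

δ = 140.91°, invalid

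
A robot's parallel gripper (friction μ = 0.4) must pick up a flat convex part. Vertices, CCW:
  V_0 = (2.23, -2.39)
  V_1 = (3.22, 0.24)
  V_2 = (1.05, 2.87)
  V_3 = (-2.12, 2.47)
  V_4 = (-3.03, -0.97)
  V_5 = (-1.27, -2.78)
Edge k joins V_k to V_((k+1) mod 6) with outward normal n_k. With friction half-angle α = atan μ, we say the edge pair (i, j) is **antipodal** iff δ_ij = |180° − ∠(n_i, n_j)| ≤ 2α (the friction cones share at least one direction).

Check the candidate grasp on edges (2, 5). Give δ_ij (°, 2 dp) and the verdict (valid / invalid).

δ = 0.83°, valid

α = atan 0.4 = 21.80°;  2α = 43.60°
edge 2: e_2 = (-3.17, -0.40);  n_2 = (-0.1252, +0.9921)
edge 5: e_5 = (+3.50, +0.39);  n_5 = (+0.1107, -0.9938)
∠(n_2, n_5) = 179.17°
δ = |180° − 179.17°| = 0.83°
0.83° ≤ 2α = 43.60°  →  valid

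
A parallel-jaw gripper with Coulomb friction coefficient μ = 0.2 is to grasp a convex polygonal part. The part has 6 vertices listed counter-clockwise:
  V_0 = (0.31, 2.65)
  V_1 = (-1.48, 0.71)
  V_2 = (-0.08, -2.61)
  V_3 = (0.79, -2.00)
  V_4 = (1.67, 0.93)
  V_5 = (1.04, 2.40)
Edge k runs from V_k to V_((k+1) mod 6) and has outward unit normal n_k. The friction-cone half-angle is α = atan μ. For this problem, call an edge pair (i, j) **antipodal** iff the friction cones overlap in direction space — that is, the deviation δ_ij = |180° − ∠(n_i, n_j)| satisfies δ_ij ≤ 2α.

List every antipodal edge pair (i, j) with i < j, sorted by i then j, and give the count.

α = atan 0.2 = 11.31°;  2α = 22.62°
n_0 = (-0.7349, +0.6781)
n_1 = (-0.9214, -0.3886)
n_2 = (+0.5741, -0.8188)
n_3 = (+0.9577, -0.2876)
n_4 = (+0.9191, +0.3939)
n_5 = (+0.3240, +0.9461)
  (0,1): δ = 114.44°  ·
  (0,2): δ = 12.27°  ✓
  (0,3): δ = 25.98°  ·
  (0,4): δ = 65.90°  ·
  (0,5): δ = 113.79°  ·
  (1,2): δ = 77.83°  ·
  (1,3): δ = 39.58°  ·
  (1,4): δ = 0.33°  ✓
  (1,5): δ = 48.23°  ·
  (2,3): δ = 141.75°  ·
  (2,4): δ = 101.84°  ·
  (2,5): δ = 53.94°  ·
  (3,4): δ = 140.08°  ·
  (3,5): δ = 92.19°  ·
  (4,5): δ = 132.10°  ·
antipodal pairs: 2

count = 2; pairs: (0,2), (1,4)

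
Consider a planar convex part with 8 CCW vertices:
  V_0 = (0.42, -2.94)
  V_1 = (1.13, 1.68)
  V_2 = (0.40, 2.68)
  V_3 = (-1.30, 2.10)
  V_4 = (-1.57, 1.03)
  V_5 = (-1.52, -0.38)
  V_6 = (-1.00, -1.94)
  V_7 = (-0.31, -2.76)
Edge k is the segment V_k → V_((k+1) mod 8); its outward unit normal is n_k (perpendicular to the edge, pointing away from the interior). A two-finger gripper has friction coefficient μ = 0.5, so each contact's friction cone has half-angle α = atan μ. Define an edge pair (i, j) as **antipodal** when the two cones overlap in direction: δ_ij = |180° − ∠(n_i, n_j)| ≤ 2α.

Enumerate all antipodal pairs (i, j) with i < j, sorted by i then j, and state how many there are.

α = atan 0.5 = 26.57°;  2α = 53.13°
n_0 = (+0.9884, -0.1519)
n_1 = (+0.8077, +0.5896)
n_2 = (-0.3229, +0.9464)
n_3 = (-0.9696, +0.2447)
n_4 = (-0.9994, -0.0354)
n_5 = (-0.9487, -0.3162)
n_6 = (-0.7652, -0.6438)
n_7 = (-0.2394, -0.9709)
  (0,1): δ = 135.13°  ·
  (0,2): δ = 62.42°  ·
  (0,3): δ = 5.43°  ✓
  (0,4): δ = 10.77°  ✓
  (0,5): δ = 27.17°  ✓
  (0,6): δ = 48.82°  ✓
  (0,7): δ = 84.89°  ·
  (1,2): δ = 107.29°  ·
  (1,3): δ = 50.29°  ✓
  (1,4): δ = 34.10°  ✓
  (1,5): δ = 17.69°  ✓
  (1,6): δ = 3.95°  ✓
  (1,7): δ = 40.02°  ✓
  (2,3): δ = 123.00°  ·
  (2,4): δ = 106.81°  ·
  (2,5): δ = 90.40°  ·
  (2,6): δ = 68.76°  ·
  (2,7): δ = 32.69°  ✓
  (3,4): δ = 163.81°  ·
  (3,5): δ = 147.40°  ·
  (3,6): δ = 125.76°  ·
  (3,7): δ = 89.69°  ·
  (4,5): δ = 163.60°  ·
  (4,6): δ = 141.95°  ·
  (4,7): δ = 105.88°  ·
  (5,6): δ = 158.36°  ·
  (5,7): δ = 122.29°  ·
  (6,7): δ = 143.93°  ·
antipodal pairs: 10

count = 10; pairs: (0,3), (0,4), (0,5), (0,6), (1,3), (1,4), (1,5), (1,6), (1,7), (2,7)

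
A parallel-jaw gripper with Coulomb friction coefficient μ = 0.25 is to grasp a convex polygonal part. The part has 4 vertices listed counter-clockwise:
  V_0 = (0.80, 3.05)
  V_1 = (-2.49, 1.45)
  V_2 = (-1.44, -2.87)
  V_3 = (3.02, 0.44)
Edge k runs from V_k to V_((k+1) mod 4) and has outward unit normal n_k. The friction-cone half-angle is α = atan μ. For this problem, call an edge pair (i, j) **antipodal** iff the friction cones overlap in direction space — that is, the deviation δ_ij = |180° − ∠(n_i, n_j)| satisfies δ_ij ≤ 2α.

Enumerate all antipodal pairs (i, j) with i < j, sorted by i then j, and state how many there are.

count = 2; pairs: (0,2), (1,3)

α = atan 0.25 = 14.04°;  2α = 28.07°
n_0 = (-0.4373, +0.8993)
n_1 = (-0.9717, -0.2362)
n_2 = (+0.5960, -0.8030)
n_3 = (+0.7617, +0.6479)
  (0,1): δ = 102.27°  ·
  (0,2): δ = 10.65°  ✓
  (0,3): δ = 104.45°  ·
  (1,2): δ = 67.08°  ·
  (1,3): δ = 26.72°  ✓
  (2,3): δ = 86.20°  ·
antipodal pairs: 2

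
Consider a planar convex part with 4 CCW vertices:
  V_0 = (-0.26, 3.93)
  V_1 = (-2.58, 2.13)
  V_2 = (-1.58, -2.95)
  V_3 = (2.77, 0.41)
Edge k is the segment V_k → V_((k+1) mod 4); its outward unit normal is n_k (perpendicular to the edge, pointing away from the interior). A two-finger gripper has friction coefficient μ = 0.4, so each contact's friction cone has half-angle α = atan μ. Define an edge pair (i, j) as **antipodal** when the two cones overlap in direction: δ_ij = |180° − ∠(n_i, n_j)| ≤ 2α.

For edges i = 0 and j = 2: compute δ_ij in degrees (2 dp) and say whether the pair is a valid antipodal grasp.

α = atan 0.4 = 21.80°;  2α = 43.60°
edge 0: e_0 = (-2.32, -1.80);  n_0 = (-0.6130, +0.7901)
edge 2: e_2 = (+4.35, +3.36);  n_2 = (+0.6113, -0.7914)
∠(n_0, n_2) = 179.88°
δ = |180° − 179.88°| = 0.12°
0.12° ≤ 2α = 43.60°  →  valid

δ = 0.12°, valid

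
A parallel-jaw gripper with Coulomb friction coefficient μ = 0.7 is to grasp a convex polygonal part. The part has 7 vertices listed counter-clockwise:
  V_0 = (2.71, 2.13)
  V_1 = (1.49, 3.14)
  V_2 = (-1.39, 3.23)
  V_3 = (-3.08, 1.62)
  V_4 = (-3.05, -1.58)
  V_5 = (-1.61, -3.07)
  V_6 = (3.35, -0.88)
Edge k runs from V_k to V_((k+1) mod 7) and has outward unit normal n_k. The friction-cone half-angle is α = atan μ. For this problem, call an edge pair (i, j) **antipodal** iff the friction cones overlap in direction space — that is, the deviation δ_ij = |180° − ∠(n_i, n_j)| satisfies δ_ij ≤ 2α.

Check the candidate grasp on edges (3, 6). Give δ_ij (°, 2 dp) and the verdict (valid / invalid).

δ = 11.47°, valid

α = atan 0.7 = 34.99°;  2α = 69.98°
edge 3: e_3 = (+0.03, -3.20);  n_3 = (-1.0000, -0.0094)
edge 6: e_6 = (-0.64, +3.01);  n_6 = (+0.9781, +0.2080)
∠(n_3, n_6) = 168.53°
δ = |180° − 168.53°| = 11.47°
11.47° ≤ 2α = 69.98°  →  valid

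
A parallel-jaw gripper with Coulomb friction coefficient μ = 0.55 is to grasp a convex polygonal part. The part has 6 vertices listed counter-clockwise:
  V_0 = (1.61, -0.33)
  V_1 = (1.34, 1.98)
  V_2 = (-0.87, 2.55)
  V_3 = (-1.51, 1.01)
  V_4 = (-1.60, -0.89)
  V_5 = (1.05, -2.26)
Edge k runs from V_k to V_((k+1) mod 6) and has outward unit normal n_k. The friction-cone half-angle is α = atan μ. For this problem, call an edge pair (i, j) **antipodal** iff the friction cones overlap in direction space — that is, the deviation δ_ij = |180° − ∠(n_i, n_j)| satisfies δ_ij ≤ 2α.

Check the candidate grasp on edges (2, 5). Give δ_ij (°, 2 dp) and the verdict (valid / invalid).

α = atan 0.55 = 28.81°;  2α = 57.62°
edge 2: e_2 = (-0.64, -1.54);  n_2 = (-0.9234, +0.3838)
edge 5: e_5 = (+0.56, +1.93);  n_5 = (+0.9604, -0.2787)
∠(n_2, n_5) = 173.61°
δ = |180° − 173.61°| = 6.39°
6.39° ≤ 2α = 57.62°  →  valid

δ = 6.39°, valid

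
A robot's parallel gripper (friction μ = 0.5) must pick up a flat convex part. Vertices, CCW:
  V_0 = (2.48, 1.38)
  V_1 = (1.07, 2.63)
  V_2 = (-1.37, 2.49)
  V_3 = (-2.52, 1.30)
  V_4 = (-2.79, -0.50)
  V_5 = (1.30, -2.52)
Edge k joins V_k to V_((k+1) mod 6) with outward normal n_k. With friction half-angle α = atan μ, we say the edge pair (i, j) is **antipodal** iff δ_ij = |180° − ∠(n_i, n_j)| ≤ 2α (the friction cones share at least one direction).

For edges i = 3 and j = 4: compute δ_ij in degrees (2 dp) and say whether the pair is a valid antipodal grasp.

α = atan 0.5 = 26.57°;  2α = 53.13°
edge 3: e_3 = (-0.27, -1.80);  n_3 = (-0.9889, +0.1483)
edge 4: e_4 = (+4.09, -2.02);  n_4 = (-0.4428, -0.8966)
∠(n_3, n_4) = 72.25°
δ = |180° − 72.25°| = 107.75°
107.75° > 2α = 53.13°  →  invalid

δ = 107.75°, invalid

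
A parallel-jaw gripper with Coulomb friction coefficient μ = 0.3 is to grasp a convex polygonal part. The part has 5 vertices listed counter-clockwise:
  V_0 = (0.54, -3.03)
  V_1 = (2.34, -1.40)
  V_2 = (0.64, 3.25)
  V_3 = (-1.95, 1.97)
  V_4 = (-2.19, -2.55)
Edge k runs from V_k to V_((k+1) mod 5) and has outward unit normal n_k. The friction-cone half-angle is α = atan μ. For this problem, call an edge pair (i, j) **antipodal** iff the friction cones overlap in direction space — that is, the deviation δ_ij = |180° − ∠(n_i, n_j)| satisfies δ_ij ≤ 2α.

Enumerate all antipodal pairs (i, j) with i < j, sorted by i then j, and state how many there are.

α = atan 0.3 = 16.70°;  2α = 33.40°
n_0 = (+0.6712, -0.7412)
n_1 = (+0.9392, +0.3434)
n_2 = (-0.4431, +0.8965)
n_3 = (-0.9986, +0.0530)
n_4 = (-0.1732, -0.9849)
  (0,1): δ = 112.08°  ·
  (0,2): δ = 15.86°  ✓
  (0,3): δ = 44.80°  ·
  (0,4): δ = 127.87°  ·
  (1,2): δ = 83.78°  ·
  (1,3): δ = 23.12°  ✓
  (1,4): δ = 59.95°  ·
  (2,3): δ = 119.34°  ·
  (2,4): δ = 36.27°  ·
  (3,4): δ = 96.93°  ·
antipodal pairs: 2

count = 2; pairs: (0,2), (1,3)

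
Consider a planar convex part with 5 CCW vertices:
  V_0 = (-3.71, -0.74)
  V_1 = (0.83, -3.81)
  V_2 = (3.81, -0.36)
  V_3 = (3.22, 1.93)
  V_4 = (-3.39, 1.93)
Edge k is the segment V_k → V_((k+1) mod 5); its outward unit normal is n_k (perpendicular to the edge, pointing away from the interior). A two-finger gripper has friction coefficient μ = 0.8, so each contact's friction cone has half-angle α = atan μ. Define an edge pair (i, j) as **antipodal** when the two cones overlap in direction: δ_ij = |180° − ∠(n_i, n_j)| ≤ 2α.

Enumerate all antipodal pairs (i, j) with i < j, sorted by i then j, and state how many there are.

α = atan 0.8 = 38.66°;  2α = 77.32°
n_0 = (-0.5602, -0.8284)
n_1 = (+0.7568, -0.6537)
n_2 = (+0.9684, +0.2495)
n_3 = (+0.0000, +1.0000)
n_4 = (-0.9929, +0.1190)
  (0,1): δ = 96.75°  ·
  (0,2): δ = 41.49°  ✓
  (0,3): δ = 34.07°  ✓
  (0,4): δ = 117.23°  ·
  (1,2): δ = 124.73°  ·
  (1,3): δ = 49.18°  ✓
  (1,4): δ = 33.99°  ✓
  (2,3): δ = 104.45°  ·
  (2,4): δ = 21.28°  ✓
  (3,4): δ = 96.83°  ·
antipodal pairs: 5

count = 5; pairs: (0,2), (0,3), (1,3), (1,4), (2,4)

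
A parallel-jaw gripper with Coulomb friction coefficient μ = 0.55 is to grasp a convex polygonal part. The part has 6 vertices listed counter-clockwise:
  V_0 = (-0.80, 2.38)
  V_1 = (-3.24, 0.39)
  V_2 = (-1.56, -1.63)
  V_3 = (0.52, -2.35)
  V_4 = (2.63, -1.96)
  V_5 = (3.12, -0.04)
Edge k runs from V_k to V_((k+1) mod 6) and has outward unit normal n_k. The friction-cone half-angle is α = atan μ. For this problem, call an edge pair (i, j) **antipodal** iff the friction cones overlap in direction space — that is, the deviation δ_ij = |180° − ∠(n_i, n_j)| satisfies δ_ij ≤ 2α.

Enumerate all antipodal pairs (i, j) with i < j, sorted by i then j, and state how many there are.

α = atan 0.55 = 28.81°;  2α = 57.62°
n_0 = (-0.6320, +0.7749)
n_1 = (-0.7688, -0.6394)
n_2 = (-0.3271, -0.9450)
n_3 = (+0.1818, -0.9833)
n_4 = (+0.9689, -0.2473)
n_5 = (+0.5253, +0.8509)
  (0,1): δ = 89.45°  ·
  (0,2): δ = 58.29°  ·
  (0,3): δ = 28.73°  ✓
  (0,4): δ = 36.48°  ✓
  (0,5): δ = 109.11°  ·
  (1,2): δ = 148.84°  ·
  (1,3): δ = 119.28°  ·
  (1,4): δ = 54.07°  ✓
  (1,5): δ = 18.56°  ✓
  (2,3): δ = 150.43°  ·
  (2,4): δ = 85.22°  ·
  (2,5): δ = 12.60°  ✓
  (3,4): δ = 114.79°  ·
  (3,5): δ = 42.16°  ✓
  (4,5): δ = 107.37°  ·
antipodal pairs: 6

count = 6; pairs: (0,3), (0,4), (1,4), (1,5), (2,5), (3,5)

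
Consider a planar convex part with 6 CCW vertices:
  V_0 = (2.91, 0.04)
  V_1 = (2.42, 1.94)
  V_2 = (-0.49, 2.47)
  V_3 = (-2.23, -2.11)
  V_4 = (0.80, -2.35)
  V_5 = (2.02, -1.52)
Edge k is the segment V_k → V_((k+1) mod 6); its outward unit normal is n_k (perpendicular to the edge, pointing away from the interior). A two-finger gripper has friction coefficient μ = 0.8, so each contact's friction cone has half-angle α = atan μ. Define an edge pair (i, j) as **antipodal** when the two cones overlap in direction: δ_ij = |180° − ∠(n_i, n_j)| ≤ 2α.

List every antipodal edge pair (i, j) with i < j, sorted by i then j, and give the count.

α = atan 0.8 = 38.66°;  2α = 77.32°
n_0 = (+0.9683, +0.2497)
n_1 = (+0.1792, +0.9838)
n_2 = (-0.9348, +0.3551)
n_3 = (-0.0790, -0.9969)
n_4 = (+0.5625, -0.8268)
n_5 = (+0.8686, -0.4955)
  (0,1): δ = 114.78°  ·
  (0,2): δ = 35.26°  ✓
  (0,3): δ = 71.01°  ✓
  (0,4): δ = 109.77°  ·
  (0,5): δ = 135.83°  ·
  (1,2): δ = 100.48°  ·
  (1,3): δ = 5.79°  ✓
  (1,4): δ = 44.55°  ✓
  (1,5): δ = 70.62°  ✓
  (2,3): δ = 73.73°  ✓
  (2,4): δ = 34.97°  ✓
  (2,5): δ = 8.90°  ✓
  (3,4): δ = 141.24°  ·
  (3,5): δ = 115.18°  ·
  (4,5): δ = 153.93°  ·
antipodal pairs: 8

count = 8; pairs: (0,2), (0,3), (1,3), (1,4), (1,5), (2,3), (2,4), (2,5)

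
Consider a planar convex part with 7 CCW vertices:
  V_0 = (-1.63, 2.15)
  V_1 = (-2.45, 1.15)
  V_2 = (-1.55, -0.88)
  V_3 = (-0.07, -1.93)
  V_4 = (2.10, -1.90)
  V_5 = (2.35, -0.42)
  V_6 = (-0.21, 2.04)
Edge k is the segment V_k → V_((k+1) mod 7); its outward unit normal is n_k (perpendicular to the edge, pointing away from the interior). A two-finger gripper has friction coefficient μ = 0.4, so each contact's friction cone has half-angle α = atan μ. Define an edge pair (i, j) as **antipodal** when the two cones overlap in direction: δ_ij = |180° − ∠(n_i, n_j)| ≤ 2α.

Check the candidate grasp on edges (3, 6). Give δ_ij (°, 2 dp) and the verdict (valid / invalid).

α = atan 0.4 = 21.80°;  2α = 43.60°
edge 3: e_3 = (+2.17, +0.03);  n_3 = (+0.0138, -0.9999)
edge 6: e_6 = (-1.42, +0.11);  n_6 = (+0.0772, +0.9970)
∠(n_3, n_6) = 174.78°
δ = |180° − 174.78°| = 5.22°
5.22° ≤ 2α = 43.60°  →  valid

δ = 5.22°, valid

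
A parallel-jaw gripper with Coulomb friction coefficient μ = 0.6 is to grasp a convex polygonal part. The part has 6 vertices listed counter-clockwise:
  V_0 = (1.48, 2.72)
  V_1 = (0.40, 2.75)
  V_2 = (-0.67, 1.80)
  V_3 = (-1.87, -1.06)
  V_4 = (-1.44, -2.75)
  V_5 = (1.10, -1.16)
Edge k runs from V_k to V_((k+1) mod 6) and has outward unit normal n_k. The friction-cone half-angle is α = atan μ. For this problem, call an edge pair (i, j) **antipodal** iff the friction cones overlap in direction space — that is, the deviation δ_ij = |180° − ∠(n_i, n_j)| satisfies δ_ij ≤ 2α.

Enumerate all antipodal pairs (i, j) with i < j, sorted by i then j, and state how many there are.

count = 6; pairs: (0,4), (1,4), (1,5), (2,4), (2,5), (3,5)

α = atan 0.6 = 30.96°;  2α = 61.93°
n_0 = (+0.0278, +0.9996)
n_1 = (-0.6639, +0.7478)
n_2 = (-0.9221, +0.3869)
n_3 = (-0.9691, -0.2466)
n_4 = (+0.5306, -0.8476)
n_5 = (+0.9952, -0.0975)
  (0,1): δ = 136.81°  ·
  (0,2): δ = 111.17°  ·
  (0,3): δ = 74.13°  ·
  (0,4): δ = 33.64°  ✓
  (0,5): δ = 86.00°  ·
  (1,2): δ = 154.36°  ·
  (1,3): δ = 117.32°  ·
  (1,4): δ = 9.55°  ✓
  (1,5): δ = 42.81°  ✓
  (2,3): δ = 142.96°  ·
  (2,4): δ = 35.19°  ✓
  (2,5): δ = 17.17°  ✓
  (3,4): δ = 72.23°  ·
  (3,5): δ = 19.87°  ✓
  (4,5): δ = 127.64°  ·
antipodal pairs: 6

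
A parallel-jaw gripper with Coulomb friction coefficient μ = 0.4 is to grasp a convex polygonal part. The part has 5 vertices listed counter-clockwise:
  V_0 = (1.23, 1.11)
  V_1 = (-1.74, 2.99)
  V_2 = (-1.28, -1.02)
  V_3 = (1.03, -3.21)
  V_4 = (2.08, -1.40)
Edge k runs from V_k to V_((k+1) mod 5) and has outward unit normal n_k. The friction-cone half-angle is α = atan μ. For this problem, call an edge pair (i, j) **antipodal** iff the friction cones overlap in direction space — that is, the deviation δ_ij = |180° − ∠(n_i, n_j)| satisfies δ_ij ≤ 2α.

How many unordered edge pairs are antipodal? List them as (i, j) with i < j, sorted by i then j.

count = 4; pairs: (0,2), (1,3), (1,4), (2,4)

α = atan 0.4 = 21.80°;  2α = 43.60°
n_0 = (+0.5348, +0.8449)
n_1 = (-0.9935, -0.1140)
n_2 = (-0.6880, -0.7257)
n_3 = (+0.8650, -0.5018)
n_4 = (+0.9472, +0.3208)
  (0,1): δ = 51.12°  ·
  (0,2): δ = 11.14°  ✓
  (0,3): δ = 92.22°  ·
  (0,4): δ = 141.04°  ·
  (1,2): δ = 140.02°  ·
  (1,3): δ = 36.66°  ✓
  (1,4): δ = 12.16°  ✓
  (2,3): δ = 76.65°  ·
  (2,4): δ = 27.82°  ✓
  (3,4): δ = 131.17°  ·
antipodal pairs: 4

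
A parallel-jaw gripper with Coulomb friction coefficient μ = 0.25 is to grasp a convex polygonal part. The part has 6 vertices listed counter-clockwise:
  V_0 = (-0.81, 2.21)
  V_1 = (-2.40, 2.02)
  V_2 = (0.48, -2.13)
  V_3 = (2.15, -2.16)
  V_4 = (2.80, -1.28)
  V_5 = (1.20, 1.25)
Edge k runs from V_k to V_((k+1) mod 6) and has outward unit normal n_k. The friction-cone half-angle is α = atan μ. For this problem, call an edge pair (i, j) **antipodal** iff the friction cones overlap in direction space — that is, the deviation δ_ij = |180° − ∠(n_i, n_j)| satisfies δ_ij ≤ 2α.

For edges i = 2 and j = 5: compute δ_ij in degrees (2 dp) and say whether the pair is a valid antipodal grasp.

δ = 24.50°, valid

α = atan 0.25 = 14.04°;  2α = 28.07°
edge 2: e_2 = (+1.67, -0.03);  n_2 = (-0.0180, -0.9998)
edge 5: e_5 = (-2.01, +0.96);  n_5 = (+0.4310, +0.9024)
∠(n_2, n_5) = 155.50°
δ = |180° − 155.50°| = 24.50°
24.50° ≤ 2α = 28.07°  →  valid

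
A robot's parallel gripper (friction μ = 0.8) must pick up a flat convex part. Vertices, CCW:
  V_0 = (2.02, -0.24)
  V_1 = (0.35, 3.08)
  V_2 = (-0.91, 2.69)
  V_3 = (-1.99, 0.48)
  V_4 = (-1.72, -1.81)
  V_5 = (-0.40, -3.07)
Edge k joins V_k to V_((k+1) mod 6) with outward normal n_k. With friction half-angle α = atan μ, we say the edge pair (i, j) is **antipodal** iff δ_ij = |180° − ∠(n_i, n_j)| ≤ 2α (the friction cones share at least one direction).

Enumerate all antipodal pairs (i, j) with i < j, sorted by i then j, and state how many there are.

α = atan 0.8 = 38.66°;  2α = 77.32°
n_0 = (+0.8933, +0.4494)
n_1 = (-0.2957, +0.9553)
n_2 = (-0.8985, +0.4391)
n_3 = (-0.9931, -0.1171)
n_4 = (-0.6905, -0.7234)
n_5 = (+0.7600, -0.6499)
  (0,1): δ = 99.50°  ·
  (0,2): δ = 52.75°  ✓
  (0,3): δ = 19.98°  ✓
  (0,4): δ = 19.63°  ✓
  (0,5): δ = 112.76°  ·
  (1,2): δ = 133.24°  ·
  (1,3): δ = 100.47°  ·
  (1,4): δ = 60.87°  ✓
  (1,5): δ = 32.27°  ✓
  (2,3): δ = 147.23°  ·
  (2,4): δ = 107.62°  ·
  (2,5): δ = 14.49°  ✓
  (3,4): δ = 140.39°  ·
  (3,5): δ = 47.26°  ✓
  (4,5): δ = 86.87°  ·
antipodal pairs: 7

count = 7; pairs: (0,2), (0,3), (0,4), (1,4), (1,5), (2,5), (3,5)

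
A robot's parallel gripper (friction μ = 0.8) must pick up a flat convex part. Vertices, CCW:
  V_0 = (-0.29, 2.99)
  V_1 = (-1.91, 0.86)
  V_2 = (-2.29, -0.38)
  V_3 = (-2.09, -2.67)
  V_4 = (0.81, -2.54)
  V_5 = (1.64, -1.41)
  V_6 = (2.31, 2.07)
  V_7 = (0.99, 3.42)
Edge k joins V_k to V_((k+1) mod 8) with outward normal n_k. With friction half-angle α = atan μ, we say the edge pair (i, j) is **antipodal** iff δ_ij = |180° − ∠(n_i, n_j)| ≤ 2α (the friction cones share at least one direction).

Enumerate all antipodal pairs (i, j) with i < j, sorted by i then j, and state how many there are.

α = atan 0.8 = 38.66°;  2α = 77.32°
n_0 = (-0.7959, +0.6054)
n_1 = (-0.9561, +0.2930)
n_2 = (-0.9962, -0.0870)
n_3 = (+0.0448, -0.9990)
n_4 = (+0.8060, -0.5920)
n_5 = (+0.9820, -0.1891)
n_6 = (+0.7150, +0.6991)
n_7 = (-0.3184, +0.9479)
  (0,1): δ = 159.78°  ·
  (0,2): δ = 137.75°  ·
  (0,3): δ = 50.18°  ✓
  (0,4): δ = 0.96°  ✓
  (0,5): δ = 26.36°  ✓
  (0,6): δ = 81.61°  ·
  (0,7): δ = 145.82°  ·
  (1,2): δ = 157.97°  ·
  (1,3): δ = 70.40°  ✓
  (1,4): δ = 19.26°  ✓
  (1,5): δ = 6.14°  ✓
  (1,6): δ = 61.39°  ✓
  (1,7): δ = 125.61°  ·
  (2,3): δ = 92.42°  ·
  (2,4): δ = 41.29°  ✓
  (2,5): δ = 15.89°  ✓
  (2,6): δ = 39.36°  ✓
  (2,7): δ = 103.58°  ·
  (3,4): δ = 128.86°  ·
  (3,5): δ = 103.46°  ·
  (3,6): δ = 48.21°  ✓
  (3,7): δ = 16.00°  ✓
  (4,5): δ = 154.60°  ·
  (4,6): δ = 99.35°  ·
  (4,7): δ = 35.13°  ✓
  (5,6): δ = 124.75°  ·
  (5,7): δ = 60.53°  ✓
  (6,7): δ = 115.79°  ·
antipodal pairs: 14

count = 14; pairs: (0,3), (0,4), (0,5), (1,3), (1,4), (1,5), (1,6), (2,4), (2,5), (2,6), (3,6), (3,7), (4,7), (5,7)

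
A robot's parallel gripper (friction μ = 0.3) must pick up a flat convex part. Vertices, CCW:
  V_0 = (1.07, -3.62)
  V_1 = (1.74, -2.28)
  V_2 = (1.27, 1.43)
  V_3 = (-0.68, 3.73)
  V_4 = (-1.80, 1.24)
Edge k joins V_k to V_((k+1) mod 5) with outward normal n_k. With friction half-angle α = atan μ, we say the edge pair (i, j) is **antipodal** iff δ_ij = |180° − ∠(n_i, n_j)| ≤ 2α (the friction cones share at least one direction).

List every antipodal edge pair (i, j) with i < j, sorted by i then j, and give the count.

α = atan 0.3 = 16.70°;  2α = 33.40°
n_0 = (+0.8944, -0.4472)
n_1 = (+0.9921, +0.1257)
n_2 = (+0.7628, +0.6467)
n_3 = (-0.9120, +0.4102)
n_4 = (-0.8611, -0.5085)
  (0,1): δ = 146.21°  ·
  (0,2): δ = 113.14°  ·
  (0,3): δ = 2.35°  ✓
  (0,4): δ = 57.13°  ·
  (1,2): δ = 146.93°  ·
  (1,3): δ = 31.44°  ✓
  (1,4): δ = 23.34°  ✓
  (2,3): δ = 64.51°  ·
  (2,4): δ = 9.73°  ✓
  (3,4): δ = 125.22°  ·
antipodal pairs: 4

count = 4; pairs: (0,3), (1,3), (1,4), (2,4)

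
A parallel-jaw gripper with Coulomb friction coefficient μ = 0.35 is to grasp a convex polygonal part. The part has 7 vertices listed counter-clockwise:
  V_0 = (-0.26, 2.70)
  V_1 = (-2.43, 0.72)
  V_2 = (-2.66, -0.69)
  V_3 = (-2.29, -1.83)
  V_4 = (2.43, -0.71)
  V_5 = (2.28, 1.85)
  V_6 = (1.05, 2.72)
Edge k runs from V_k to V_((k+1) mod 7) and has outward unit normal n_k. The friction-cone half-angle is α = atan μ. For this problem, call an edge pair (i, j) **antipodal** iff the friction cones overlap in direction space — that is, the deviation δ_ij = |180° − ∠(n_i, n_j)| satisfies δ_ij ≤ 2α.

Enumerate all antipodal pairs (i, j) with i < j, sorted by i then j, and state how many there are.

count = 5; pairs: (0,3), (1,4), (2,4), (2,5), (3,6)

α = atan 0.35 = 19.29°;  2α = 38.58°
n_0 = (-0.6740, +0.7387)
n_1 = (-0.9870, +0.1610)
n_2 = (-0.9512, -0.3087)
n_3 = (+0.2309, -0.9730)
n_4 = (+0.9983, +0.0585)
n_5 = (+0.5775, +0.8164)
n_6 = (-0.0153, +0.9999)
  (0,1): δ = 141.64°  ·
  (0,2): δ = 114.40°  ·
  (0,3): δ = 29.03°  ✓
  (0,4): δ = 50.97°  ·
  (0,5): δ = 102.35°  ·
  (0,6): δ = 138.50°  ·
  (1,2): δ = 152.75°  ·
  (1,3): δ = 67.39°  ·
  (1,4): δ = 12.62°  ✓
  (1,5): δ = 63.99°  ·
  (1,6): δ = 100.14°  ·
  (2,3): δ = 94.63°  ·
  (2,4): δ = 14.63°  ✓
  (2,5): δ = 36.75°  ✓
  (2,6): δ = 72.89°  ·
  (3,4): δ = 100.00°  ·
  (3,5): δ = 48.62°  ·
  (3,6): δ = 12.47°  ✓
  (4,5): δ = 128.63°  ·
  (4,6): δ = 92.48°  ·
  (5,6): δ = 143.85°  ·
antipodal pairs: 5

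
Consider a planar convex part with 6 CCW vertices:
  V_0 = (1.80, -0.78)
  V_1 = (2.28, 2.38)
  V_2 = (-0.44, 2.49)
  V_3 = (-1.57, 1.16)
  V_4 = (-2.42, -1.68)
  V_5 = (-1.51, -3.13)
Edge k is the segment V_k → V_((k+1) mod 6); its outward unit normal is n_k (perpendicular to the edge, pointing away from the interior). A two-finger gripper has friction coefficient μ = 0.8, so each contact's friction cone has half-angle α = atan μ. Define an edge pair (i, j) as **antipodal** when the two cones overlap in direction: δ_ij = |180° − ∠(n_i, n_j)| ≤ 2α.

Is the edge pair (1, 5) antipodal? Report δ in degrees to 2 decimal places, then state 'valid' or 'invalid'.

δ = 37.69°, valid

α = atan 0.8 = 38.66°;  2α = 77.32°
edge 1: e_1 = (-2.72, +0.11);  n_1 = (+0.0404, +0.9992)
edge 5: e_5 = (+3.31, +2.35);  n_5 = (+0.5789, -0.8154)
∠(n_1, n_5) = 142.31°
δ = |180° − 142.31°| = 37.69°
37.69° ≤ 2α = 77.32°  →  valid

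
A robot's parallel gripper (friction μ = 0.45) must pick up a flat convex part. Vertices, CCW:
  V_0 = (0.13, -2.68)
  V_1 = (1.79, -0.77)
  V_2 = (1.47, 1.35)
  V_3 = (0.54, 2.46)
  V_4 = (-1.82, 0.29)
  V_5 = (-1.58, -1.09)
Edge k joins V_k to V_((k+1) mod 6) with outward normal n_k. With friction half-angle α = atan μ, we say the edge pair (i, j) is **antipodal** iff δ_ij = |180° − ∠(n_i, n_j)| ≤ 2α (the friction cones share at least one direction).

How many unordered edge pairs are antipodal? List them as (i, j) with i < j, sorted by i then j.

α = atan 0.45 = 24.23°;  2α = 48.46°
n_0 = (+0.7548, -0.6560)
n_1 = (+0.9888, +0.1493)
n_2 = (+0.7665, +0.6422)
n_3 = (-0.6769, +0.7361)
n_4 = (-0.9852, -0.1713)
n_5 = (-0.6809, -0.7323)
  (0,1): δ = 130.42°  ·
  (0,2): δ = 99.05°  ·
  (0,3): δ = 6.41°  ✓
  (0,4): δ = 50.86°  ·
  (0,5): δ = 88.08°  ·
  (1,2): δ = 148.63°  ·
  (1,3): δ = 55.99°  ·
  (1,4): δ = 1.28°  ✓
  (1,5): δ = 38.50°  ✓
  (2,3): δ = 87.36°  ·
  (2,4): δ = 30.09°  ✓
  (2,5): δ = 7.13°  ✓
  (3,4): δ = 122.73°  ·
  (3,5): δ = 85.52°  ·
  (4,5): δ = 142.78°  ·
antipodal pairs: 5

count = 5; pairs: (0,3), (1,4), (1,5), (2,4), (2,5)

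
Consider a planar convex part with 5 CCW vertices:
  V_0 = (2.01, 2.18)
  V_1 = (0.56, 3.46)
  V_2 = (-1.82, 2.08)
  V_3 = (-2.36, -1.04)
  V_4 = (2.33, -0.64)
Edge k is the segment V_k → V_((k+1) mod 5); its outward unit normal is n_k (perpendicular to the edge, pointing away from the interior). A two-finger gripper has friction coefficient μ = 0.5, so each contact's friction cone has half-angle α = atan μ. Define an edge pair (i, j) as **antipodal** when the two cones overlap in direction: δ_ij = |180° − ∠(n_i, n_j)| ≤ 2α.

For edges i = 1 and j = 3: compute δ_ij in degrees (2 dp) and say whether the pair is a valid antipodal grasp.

δ = 25.23°, valid

α = atan 0.5 = 26.57°;  2α = 53.13°
edge 1: e_1 = (-2.38, -1.38);  n_1 = (-0.5016, +0.8651)
edge 3: e_3 = (+4.69, +0.40);  n_3 = (+0.0850, -0.9964)
∠(n_1, n_3) = 154.77°
δ = |180° − 154.77°| = 25.23°
25.23° ≤ 2α = 53.13°  →  valid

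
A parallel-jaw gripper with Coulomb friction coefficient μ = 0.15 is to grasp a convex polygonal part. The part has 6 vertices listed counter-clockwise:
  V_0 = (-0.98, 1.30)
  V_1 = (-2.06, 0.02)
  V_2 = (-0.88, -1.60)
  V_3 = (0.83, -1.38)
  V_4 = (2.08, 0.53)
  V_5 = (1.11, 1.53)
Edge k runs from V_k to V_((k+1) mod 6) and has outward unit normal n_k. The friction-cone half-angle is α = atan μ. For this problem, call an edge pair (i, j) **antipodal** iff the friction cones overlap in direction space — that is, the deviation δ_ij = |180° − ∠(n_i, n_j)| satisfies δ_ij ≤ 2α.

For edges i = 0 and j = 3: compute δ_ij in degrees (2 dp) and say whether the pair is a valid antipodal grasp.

δ = 6.95°, valid

α = atan 0.15 = 8.53°;  2α = 17.06°
edge 0: e_0 = (-1.08, -1.28);  n_0 = (-0.7643, +0.6449)
edge 3: e_3 = (+1.25, +1.91);  n_3 = (+0.8367, -0.5476)
∠(n_0, n_3) = 173.05°
δ = |180° − 173.05°| = 6.95°
6.95° ≤ 2α = 17.06°  →  valid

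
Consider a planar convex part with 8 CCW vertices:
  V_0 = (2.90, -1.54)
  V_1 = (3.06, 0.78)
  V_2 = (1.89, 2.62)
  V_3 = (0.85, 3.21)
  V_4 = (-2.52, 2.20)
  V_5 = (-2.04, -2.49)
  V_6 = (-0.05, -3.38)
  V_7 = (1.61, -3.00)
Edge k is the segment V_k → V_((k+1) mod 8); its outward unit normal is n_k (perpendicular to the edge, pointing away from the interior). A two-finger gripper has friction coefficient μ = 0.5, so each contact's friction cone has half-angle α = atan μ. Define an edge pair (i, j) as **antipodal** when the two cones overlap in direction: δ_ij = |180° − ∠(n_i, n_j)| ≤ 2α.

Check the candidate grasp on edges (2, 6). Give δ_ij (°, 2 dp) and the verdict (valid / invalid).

δ = 42.46°, valid

α = atan 0.5 = 26.57°;  2α = 53.13°
edge 2: e_2 = (-1.04, +0.59);  n_2 = (+0.4934, +0.8698)
edge 6: e_6 = (+1.66, +0.38);  n_6 = (+0.2231, -0.9748)
∠(n_2, n_6) = 137.54°
δ = |180° − 137.54°| = 42.46°
42.46° ≤ 2α = 53.13°  →  valid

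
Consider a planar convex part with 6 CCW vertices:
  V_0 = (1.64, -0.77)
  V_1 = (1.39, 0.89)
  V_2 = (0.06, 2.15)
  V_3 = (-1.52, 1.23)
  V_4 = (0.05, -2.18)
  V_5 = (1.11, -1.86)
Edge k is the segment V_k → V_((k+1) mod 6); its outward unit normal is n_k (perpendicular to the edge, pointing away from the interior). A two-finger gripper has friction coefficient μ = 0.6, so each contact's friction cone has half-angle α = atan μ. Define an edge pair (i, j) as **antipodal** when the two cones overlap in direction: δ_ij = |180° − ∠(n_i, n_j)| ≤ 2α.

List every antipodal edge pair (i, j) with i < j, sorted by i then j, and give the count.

α = atan 0.6 = 30.96°;  2α = 61.93°
n_0 = (+0.9888, +0.1489)
n_1 = (+0.6877, +0.7260)
n_2 = (-0.5032, +0.8642)
n_3 = (-0.9083, -0.4182)
n_4 = (+0.2890, -0.9573)
n_5 = (+0.8993, -0.4373)
  (0,1): δ = 142.02°  ·
  (0,2): δ = 68.35°  ·
  (0,3): δ = 16.16°  ✓
  (0,4): δ = 98.23°  ·
  (0,5): δ = 145.50°  ·
  (1,2): δ = 106.34°  ·
  (1,3): δ = 21.83°  ✓
  (1,4): δ = 60.25°  ✓
  (1,5): δ = 107.52°  ·
  (2,3): δ = 95.49°  ·
  (2,4): δ = 13.41°  ✓
  (2,5): δ = 33.86°  ✓
  (3,4): δ = 97.92°  ·
  (3,5): δ = 50.65°  ✓
  (4,5): δ = 132.73°  ·
antipodal pairs: 6

count = 6; pairs: (0,3), (1,3), (1,4), (2,4), (2,5), (3,5)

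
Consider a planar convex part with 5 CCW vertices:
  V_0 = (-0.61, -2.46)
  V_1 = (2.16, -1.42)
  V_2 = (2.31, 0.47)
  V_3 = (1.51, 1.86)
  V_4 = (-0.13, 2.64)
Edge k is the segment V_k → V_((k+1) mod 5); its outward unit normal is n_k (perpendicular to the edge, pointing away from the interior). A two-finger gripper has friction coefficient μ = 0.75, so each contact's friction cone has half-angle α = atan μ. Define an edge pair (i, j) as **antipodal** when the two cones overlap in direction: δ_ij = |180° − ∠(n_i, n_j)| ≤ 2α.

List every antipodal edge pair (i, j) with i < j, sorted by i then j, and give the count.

α = atan 0.75 = 36.87°;  2α = 73.74°
n_0 = (+0.3515, -0.9362)
n_1 = (+0.9969, -0.0791)
n_2 = (+0.8667, +0.4988)
n_3 = (+0.4295, +0.9031)
n_4 = (-0.9956, +0.0937)
  (0,1): δ = 115.12°  ·
  (0,2): δ = 80.66°  ·
  (0,3): δ = 46.01°  ✓
  (0,4): δ = 64.04°  ✓
  (1,2): δ = 145.54°  ·
  (1,3): δ = 110.90°  ·
  (1,4): δ = 0.84°  ✓
  (2,3): δ = 145.36°  ·
  (2,4): δ = 35.30°  ✓
  (3,4): δ = 69.94°  ✓
antipodal pairs: 5

count = 5; pairs: (0,3), (0,4), (1,4), (2,4), (3,4)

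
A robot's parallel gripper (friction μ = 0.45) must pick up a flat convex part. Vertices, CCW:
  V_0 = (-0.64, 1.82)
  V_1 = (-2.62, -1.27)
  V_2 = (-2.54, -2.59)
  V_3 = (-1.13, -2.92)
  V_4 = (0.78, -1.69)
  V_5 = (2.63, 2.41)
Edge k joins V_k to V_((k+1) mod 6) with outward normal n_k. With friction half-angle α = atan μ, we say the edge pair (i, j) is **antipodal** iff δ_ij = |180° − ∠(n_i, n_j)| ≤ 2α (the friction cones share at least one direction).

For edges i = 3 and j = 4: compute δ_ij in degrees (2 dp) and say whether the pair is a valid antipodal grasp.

δ = 147.07°, invalid

α = atan 0.45 = 24.23°;  2α = 48.46°
edge 3: e_3 = (+1.91, +1.23);  n_3 = (+0.5414, -0.8407)
edge 4: e_4 = (+1.85, +4.10);  n_4 = (+0.9115, -0.4113)
∠(n_3, n_4) = 32.93°
δ = |180° − 32.93°| = 147.07°
147.07° > 2α = 48.46°  →  invalid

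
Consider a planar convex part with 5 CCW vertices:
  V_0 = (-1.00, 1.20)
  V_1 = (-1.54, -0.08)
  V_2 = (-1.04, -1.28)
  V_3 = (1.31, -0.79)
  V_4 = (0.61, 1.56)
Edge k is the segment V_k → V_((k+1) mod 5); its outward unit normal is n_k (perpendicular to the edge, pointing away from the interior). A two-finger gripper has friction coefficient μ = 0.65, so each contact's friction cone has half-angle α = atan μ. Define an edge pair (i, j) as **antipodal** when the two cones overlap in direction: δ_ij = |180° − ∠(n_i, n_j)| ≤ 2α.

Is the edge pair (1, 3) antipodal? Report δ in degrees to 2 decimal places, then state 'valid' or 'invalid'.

α = atan 0.65 = 33.02°;  2α = 66.05°
edge 1: e_1 = (+0.50, -1.20);  n_1 = (-0.9231, -0.3846)
edge 3: e_3 = (-0.70, +2.35);  n_3 = (+0.9584, +0.2855)
∠(n_1, n_3) = 173.97°
δ = |180° − 173.97°| = 6.03°
6.03° ≤ 2α = 66.05°  →  valid

δ = 6.03°, valid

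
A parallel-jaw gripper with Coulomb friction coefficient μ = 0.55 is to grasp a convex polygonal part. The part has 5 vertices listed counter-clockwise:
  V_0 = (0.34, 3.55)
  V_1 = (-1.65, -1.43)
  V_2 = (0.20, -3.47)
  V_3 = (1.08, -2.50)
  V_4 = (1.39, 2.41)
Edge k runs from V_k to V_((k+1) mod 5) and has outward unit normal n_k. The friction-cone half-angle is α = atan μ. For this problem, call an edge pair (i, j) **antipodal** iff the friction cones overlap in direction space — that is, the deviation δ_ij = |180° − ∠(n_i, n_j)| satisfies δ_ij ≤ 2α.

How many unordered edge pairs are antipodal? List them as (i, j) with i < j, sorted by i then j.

α = atan 0.55 = 28.81°;  2α = 57.62°
n_0 = (-0.9286, +0.3711)
n_1 = (-0.7408, -0.6718)
n_2 = (+0.7406, -0.6719)
n_3 = (+0.9980, -0.0630)
n_4 = (+0.7355, +0.6775)
  (0,1): δ = 116.01°  ·
  (0,2): δ = 20.43°  ✓
  (0,3): δ = 18.17°  ✓
  (0,4): δ = 64.43°  ·
  (1,2): δ = 84.42°  ·
  (1,3): δ = 45.82°  ✓
  (1,4): δ = 0.44°  ✓
  (2,3): δ = 141.40°  ·
  (2,4): δ = 95.14°  ·
  (3,4): δ = 133.74°  ·
antipodal pairs: 4

count = 4; pairs: (0,2), (0,3), (1,3), (1,4)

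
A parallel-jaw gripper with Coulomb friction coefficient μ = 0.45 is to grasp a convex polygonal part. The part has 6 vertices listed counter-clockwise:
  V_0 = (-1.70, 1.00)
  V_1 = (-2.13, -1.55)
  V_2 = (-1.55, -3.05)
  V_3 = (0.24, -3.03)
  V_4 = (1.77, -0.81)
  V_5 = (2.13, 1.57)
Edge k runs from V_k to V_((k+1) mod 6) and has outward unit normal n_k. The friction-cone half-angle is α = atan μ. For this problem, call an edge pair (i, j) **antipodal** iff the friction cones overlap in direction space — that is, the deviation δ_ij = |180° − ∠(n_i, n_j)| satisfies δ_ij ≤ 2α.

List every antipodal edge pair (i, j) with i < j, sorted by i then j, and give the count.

count = 5; pairs: (0,3), (0,4), (1,4), (2,5), (3,5)

α = atan 0.45 = 24.23°;  2α = 48.46°
n_0 = (-0.9861, +0.1663)
n_1 = (-0.9327, -0.3606)
n_2 = (+0.0112, -0.9999)
n_3 = (+0.8234, -0.5675)
n_4 = (+0.9888, -0.1496)
n_5 = (-0.1472, +0.9891)
  (0,1): δ = 149.29°  ·
  (0,2): δ = 79.79°  ·
  (0,3): δ = 25.00°  ✓
  (0,4): δ = 0.97°  ✓
  (0,5): δ = 108.04°  ·
  (1,2): δ = 110.50°  ·
  (1,3): δ = 55.71°  ·
  (1,4): δ = 29.74°  ✓
  (1,5): δ = 77.33°  ·
  (2,3): δ = 125.21°  ·
  (2,4): δ = 99.24°  ·
  (2,5): δ = 7.82°  ✓
  (3,4): δ = 154.03°  ·
  (3,5): δ = 46.96°  ✓
  (4,5): δ = 72.93°  ·
antipodal pairs: 5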